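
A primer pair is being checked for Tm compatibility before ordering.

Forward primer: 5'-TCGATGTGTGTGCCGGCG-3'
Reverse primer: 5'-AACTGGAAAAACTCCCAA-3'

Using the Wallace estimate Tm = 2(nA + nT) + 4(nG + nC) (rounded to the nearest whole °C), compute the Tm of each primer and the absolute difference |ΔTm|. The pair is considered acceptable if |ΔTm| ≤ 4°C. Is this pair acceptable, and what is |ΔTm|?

|ΔTm| = 10°C; the pair is not acceptable.

Forward: A=1 T=5 G=8 C=4 → Tm = 2·6 + 4·12 = 60°C.
Reverse: A=9 T=2 G=2 C=5 → Tm = 2·11 + 4·7 = 50°C.
|ΔTm| = |60 − 50| = 10°C, > 4°C.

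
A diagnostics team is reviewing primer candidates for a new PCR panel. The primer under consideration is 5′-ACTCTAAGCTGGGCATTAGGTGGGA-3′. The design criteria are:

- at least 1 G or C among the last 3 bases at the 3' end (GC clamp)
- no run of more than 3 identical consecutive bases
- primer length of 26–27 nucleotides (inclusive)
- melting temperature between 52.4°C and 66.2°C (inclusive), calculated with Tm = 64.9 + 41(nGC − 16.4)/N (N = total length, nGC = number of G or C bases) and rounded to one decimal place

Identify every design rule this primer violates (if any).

Fails: length.

Base counts: A=6, T=6, G=9, C=4 (length 25).
GC clamp: 3' end GGA has 2 G/C ✓
homopolymer run: longest run = 3 ✓
length: length 25, outside 26–27 ✗
Tm: Tm = 64.9 + 41·(13 − 16.4)/25 = 59.3°C ✓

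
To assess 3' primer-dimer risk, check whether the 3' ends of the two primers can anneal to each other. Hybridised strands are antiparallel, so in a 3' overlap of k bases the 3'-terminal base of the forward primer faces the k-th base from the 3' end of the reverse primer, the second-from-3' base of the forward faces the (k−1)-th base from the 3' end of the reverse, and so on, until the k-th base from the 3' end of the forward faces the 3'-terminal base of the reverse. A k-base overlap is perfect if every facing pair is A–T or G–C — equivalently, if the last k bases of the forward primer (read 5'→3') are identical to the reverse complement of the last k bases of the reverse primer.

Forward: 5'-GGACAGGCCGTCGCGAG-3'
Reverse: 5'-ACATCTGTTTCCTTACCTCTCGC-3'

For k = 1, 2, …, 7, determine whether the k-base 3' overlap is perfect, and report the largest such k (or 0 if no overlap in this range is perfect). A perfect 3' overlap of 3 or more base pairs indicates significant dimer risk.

Last 7 bases (5'→3') — forward …TCGCGAG, reverse …CTCTCGC.
Reverse complement of the reverse primer's last 7 bases: GCGAGAG; its first k bases are the reverse complement of the reverse primer's last k bases, so a perfect k-base overlap needs the forward primer's last k bases to equal them.
Comparing (forward last k vs required): k=1: G vs G ✓; k=2: AG vs GC ✗; k=3: GAG vs GCG ✗; k=4: CGAG vs GCGA ✗; k=5: GCGAG vs GCGAG ✓; k=6: CGCGAG vs GCGAGA ✗; k=7: TCGCGAG vs GCGAGAG ✗.
Perfect overlaps at k = 1, 5; the largest is 5.

Longest perfect overlap: 5 complementary base pairs; significant dimer risk (threshold 3).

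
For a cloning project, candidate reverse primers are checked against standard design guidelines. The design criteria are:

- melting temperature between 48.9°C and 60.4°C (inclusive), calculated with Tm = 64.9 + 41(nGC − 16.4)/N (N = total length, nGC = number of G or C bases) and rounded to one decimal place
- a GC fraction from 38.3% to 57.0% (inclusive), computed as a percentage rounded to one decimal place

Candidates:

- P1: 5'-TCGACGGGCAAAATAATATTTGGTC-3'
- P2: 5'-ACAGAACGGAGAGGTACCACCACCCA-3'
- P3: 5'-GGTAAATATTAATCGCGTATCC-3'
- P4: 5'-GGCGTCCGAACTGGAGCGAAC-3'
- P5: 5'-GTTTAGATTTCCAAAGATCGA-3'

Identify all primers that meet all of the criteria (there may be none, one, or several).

P1 (25 nt, A=8 T=7 G=6 C=4): Tm = 64.9 + 41·(10 − 16.4)/25 = 54.4°C ✓; GC 10/25 = 40.0% ✓ — passes.
P2 (26 nt, A=10 T=1 G=6 C=9): Tm = 64.9 + 41·(15 − 16.4)/26 = 62.7°C, outside 48.9–60.4°C ✗; GC 15/26 = 57.7%, outside 38.3–57.0% ✗ — fails.
P3 (22 nt, A=7 T=7 G=4 C=4): Tm = 64.9 + 41·(8 − 16.4)/22 = 49.2°C ✓; GC 8/22 = 36.4%, outside 38.3–57.0% ✗ — fails.
P4 (21 nt, A=5 T=2 G=8 C=6): Tm = 64.9 + 41·(14 − 16.4)/21 = 60.2°C ✓; GC 14/21 = 66.7%, outside 38.3–57.0% ✗ — fails.
P5 (21 nt, A=7 T=7 G=4 C=3): Tm = 64.9 + 41·(7 − 16.4)/21 = 46.5°C, outside 48.9–60.4°C ✗; GC 7/21 = 33.3%, outside 38.3–57.0% ✗ — fails.

P1 only.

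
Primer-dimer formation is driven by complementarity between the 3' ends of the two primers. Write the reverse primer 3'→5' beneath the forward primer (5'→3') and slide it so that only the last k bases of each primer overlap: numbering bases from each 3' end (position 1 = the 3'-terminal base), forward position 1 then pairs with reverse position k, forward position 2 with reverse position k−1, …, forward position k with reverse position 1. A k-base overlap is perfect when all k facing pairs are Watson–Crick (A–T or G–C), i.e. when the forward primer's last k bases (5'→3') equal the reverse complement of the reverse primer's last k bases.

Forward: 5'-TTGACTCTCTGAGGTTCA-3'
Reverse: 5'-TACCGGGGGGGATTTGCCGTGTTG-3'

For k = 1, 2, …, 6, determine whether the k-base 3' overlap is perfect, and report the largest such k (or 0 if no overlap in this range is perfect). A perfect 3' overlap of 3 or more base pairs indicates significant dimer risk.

Last 6 bases (5'→3') — forward …GGTTCA, reverse …GTGTTG.
Reverse complement of the reverse primer's last 6 bases: CAACAC; its first k bases are the reverse complement of the reverse primer's last k bases, so a perfect k-base overlap needs the forward primer's last k bases to equal them.
Comparing (forward last k vs required): k=1: A vs C ✗; k=2: CA vs CA ✓; k=3: TCA vs CAA ✗; k=4: TTCA vs CAAC ✗; k=5: GTTCA vs CAACA ✗; k=6: GGTTCA vs CAACAC ✗.
Only k = 2 is perfect, so the longest perfect 3' overlap is 2.

Longest perfect overlap: 2 complementary base pairs; below the dimer-risk threshold (threshold 3).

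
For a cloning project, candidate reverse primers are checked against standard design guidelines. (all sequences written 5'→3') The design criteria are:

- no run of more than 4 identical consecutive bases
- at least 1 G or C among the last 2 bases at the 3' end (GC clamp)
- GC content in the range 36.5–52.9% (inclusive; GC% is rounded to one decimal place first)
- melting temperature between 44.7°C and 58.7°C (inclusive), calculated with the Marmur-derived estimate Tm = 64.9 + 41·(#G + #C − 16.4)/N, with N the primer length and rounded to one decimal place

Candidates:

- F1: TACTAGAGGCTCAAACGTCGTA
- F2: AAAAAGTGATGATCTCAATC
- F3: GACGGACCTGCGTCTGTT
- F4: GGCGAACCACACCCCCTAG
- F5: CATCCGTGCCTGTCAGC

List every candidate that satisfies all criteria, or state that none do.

None of the candidates satisfy all criteria.

F1 (22 nt, A=7 T=5 G=5 C=5): longest run = 3 ✓; 3' end TA has 0 G/C, need ≥1 ✗; GC 10/22 = 45.5% ✓; Tm = 64.9 + 41·(10 − 16.4)/22 = 53.0°C ✓ — fails.
F2 (20 nt, A=9 T=5 G=3 C=3): longest run = 5, exceeds 4 ✗; 3' end TC has 1 G/C ✓; GC 6/20 = 30.0%, outside 36.5–52.9% ✗; Tm = 64.9 + 41·(6 − 16.4)/20 = 43.6°C, outside 44.7–58.7°C ✗ — fails.
F3 (18 nt, A=2 T=5 G=6 C=5): longest run = 2 ✓; 3' end TT has 0 G/C, need ≥1 ✗; GC 11/18 = 61.1%, outside 36.5–52.9% ✗; Tm = 64.9 + 41·(11 − 16.4)/18 = 52.6°C ✓ — fails.
F4 (19 nt, A=5 T=1 G=4 C=9): longest run = 5, exceeds 4 ✗; 3' end AG has 1 G/C ✓; GC 13/19 = 68.4%, outside 36.5–52.9% ✗; Tm = 64.9 + 41·(13 − 16.4)/19 = 57.6°C ✓ — fails.
F5 (17 nt, A=2 T=4 G=4 C=7): longest run = 2 ✓; 3' end GC has 2 G/C ✓; GC 11/17 = 64.7%, outside 36.5–52.9% ✗; Tm = 64.9 + 41·(11 − 16.4)/17 = 51.9°C ✓ — fails.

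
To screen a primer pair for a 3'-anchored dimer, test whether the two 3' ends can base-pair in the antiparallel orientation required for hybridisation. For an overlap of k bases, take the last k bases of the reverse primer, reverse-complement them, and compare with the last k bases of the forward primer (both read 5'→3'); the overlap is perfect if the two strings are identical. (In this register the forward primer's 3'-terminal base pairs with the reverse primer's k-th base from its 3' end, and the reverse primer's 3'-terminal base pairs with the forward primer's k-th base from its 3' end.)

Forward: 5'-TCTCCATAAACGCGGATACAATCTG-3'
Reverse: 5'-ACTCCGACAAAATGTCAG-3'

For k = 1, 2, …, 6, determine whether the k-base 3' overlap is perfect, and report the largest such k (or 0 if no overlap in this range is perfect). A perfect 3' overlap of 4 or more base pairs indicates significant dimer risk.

Longest perfect overlap: 3 complementary base pairs; below the dimer-risk threshold (threshold 4).

Last 6 bases (5'→3') — forward …AATCTG, reverse …TGTCAG.
Reverse complement of the reverse primer's last 6 bases: CTGACA; its first k bases are the reverse complement of the reverse primer's last k bases, so a perfect k-base overlap needs the forward primer's last k bases to equal them.
Comparing (forward last k vs required): k=1: G vs C ✗; k=2: TG vs CT ✗; k=3: CTG vs CTG ✓; k=4: TCTG vs CTGA ✗; k=5: ATCTG vs CTGAC ✗; k=6: AATCTG vs CTGACA ✗.
Only k = 3 is perfect, so the longest perfect 3' overlap is 3.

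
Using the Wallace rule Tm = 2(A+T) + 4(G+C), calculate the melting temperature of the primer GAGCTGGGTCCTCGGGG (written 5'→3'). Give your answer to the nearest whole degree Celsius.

60°C

Base counts: A=1, T=3, G=9, C=4 (length 17).
Tm = 2·(1+3) + 4·(9+4) = 2·4 + 4·13 = 8 + 52 = 60°C.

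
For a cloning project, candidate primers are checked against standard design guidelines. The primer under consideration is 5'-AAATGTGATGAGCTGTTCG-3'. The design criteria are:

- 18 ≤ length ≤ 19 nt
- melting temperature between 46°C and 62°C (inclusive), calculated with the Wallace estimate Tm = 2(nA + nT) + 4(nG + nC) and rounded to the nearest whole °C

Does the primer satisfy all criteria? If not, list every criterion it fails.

Meets all criteria.

Base counts: A=5, T=6, G=6, C=2 (length 19).
length: length 19 ✓
Tm: Tm = 2·11 + 4·8 = 54°C ✓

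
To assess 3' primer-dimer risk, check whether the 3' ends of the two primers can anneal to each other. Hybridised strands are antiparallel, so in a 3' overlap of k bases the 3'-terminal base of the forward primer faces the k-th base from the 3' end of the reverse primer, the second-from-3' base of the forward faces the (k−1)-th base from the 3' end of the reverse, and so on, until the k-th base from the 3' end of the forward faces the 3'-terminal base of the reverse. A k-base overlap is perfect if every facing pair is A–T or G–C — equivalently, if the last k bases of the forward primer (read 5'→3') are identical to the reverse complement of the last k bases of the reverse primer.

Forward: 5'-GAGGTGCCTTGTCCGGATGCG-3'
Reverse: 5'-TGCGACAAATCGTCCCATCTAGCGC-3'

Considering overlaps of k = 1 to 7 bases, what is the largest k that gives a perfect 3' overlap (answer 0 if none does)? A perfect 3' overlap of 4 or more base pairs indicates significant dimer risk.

Longest perfect overlap: 3 complementary base pairs; below the dimer-risk threshold (threshold 4).

Last 7 bases (5'→3') — forward …GGATGCG, reverse …CTAGCGC.
Reverse complement of the reverse primer's last 7 bases: GCGCTAG; its first k bases are the reverse complement of the reverse primer's last k bases, so a perfect k-base overlap needs the forward primer's last k bases to equal them.
Comparing (forward last k vs required): k=1: G vs G ✓; k=2: CG vs GC ✗; k=3: GCG vs GCG ✓; k=4: TGCG vs GCGC ✗; k=5: ATGCG vs GCGCT ✗; k=6: GATGCG vs GCGCTA ✗; k=7: GGATGCG vs GCGCTAG ✗.
Perfect overlaps at k = 1, 3; the largest is 3.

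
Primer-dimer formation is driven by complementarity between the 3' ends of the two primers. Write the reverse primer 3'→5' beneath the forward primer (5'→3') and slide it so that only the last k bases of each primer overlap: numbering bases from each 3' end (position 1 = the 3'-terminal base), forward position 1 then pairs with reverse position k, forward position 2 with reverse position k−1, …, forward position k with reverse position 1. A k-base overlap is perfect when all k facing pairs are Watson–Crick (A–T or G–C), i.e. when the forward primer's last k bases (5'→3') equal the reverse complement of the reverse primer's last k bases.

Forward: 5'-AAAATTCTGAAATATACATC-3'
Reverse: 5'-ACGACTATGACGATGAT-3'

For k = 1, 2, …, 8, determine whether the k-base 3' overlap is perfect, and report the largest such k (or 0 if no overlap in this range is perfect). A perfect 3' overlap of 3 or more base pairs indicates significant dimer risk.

Longest perfect overlap: 3 complementary base pairs; significant dimer risk (threshold 3).

Last 8 bases (5'→3') — forward …TATACATC, reverse …ACGATGAT.
Reverse complement of the reverse primer's last 8 bases: ATCATCGT; its first k bases are the reverse complement of the reverse primer's last k bases, so a perfect k-base overlap needs the forward primer's last k bases to equal them.
Comparing (forward last k vs required): k=1: C vs A ✗; k=2: TC vs AT ✗; k=3: ATC vs ATC ✓; k=4: CATC vs ATCA ✗; k=5: ACATC vs ATCAT ✗; k=6: TACATC vs ATCATC ✗; k=7: ATACATC vs ATCATCG ✗; k=8: TATACATC vs ATCATCGT ✗.
Only k = 3 is perfect, so the longest perfect 3' overlap is 3.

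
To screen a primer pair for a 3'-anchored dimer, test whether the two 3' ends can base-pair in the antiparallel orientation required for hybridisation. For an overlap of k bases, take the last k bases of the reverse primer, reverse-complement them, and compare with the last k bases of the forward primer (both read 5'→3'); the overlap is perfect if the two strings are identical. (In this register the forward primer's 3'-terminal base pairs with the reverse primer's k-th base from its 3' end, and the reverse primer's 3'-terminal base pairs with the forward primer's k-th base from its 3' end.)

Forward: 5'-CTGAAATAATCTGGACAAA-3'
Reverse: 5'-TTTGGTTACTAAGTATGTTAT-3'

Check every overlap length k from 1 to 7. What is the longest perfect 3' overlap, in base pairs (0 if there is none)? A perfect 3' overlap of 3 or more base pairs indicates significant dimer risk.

Longest perfect overlap: 1 complementary base pair; below the dimer-risk threshold (threshold 3).

Last 7 bases (5'→3') — forward …GGACAAA, reverse …ATGTTAT.
Reverse complement of the reverse primer's last 7 bases: ATAACAT; its first k bases are the reverse complement of the reverse primer's last k bases, so a perfect k-base overlap needs the forward primer's last k bases to equal them.
Comparing (forward last k vs required): k=1: A vs A ✓; k=2: AA vs AT ✗; k=3: AAA vs ATA ✗; k=4: CAAA vs ATAA ✗; k=5: ACAAA vs ATAAC ✗; k=6: GACAAA vs ATAACA ✗; k=7: GGACAAA vs ATAACAT ✗.
Only k = 1 is perfect, so the longest perfect 3' overlap is 1.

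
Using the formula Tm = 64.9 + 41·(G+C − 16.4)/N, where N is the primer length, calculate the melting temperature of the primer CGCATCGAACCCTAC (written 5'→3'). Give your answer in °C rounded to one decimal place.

44.7°C

Base counts: A=4, T=2, G=2, C=7; G+C = 9, N = 15.
Tm = 64.9 + 41·(9 − 16.4)/15 = 64.9 + -303.40/15 = 44.7°C.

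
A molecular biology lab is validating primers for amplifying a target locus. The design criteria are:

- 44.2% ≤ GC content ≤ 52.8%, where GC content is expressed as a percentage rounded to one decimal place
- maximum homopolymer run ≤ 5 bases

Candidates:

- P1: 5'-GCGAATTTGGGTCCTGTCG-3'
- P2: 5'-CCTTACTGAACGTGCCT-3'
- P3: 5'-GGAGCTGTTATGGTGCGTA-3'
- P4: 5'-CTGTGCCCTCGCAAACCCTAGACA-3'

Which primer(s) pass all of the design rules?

P3 only.

P1 (19 nt, A=2 T=6 G=7 C=4): GC 11/19 = 57.9%, outside 44.2–52.8% ✗; longest run = 3 ✓ — fails.
P2 (17 nt, A=3 T=5 G=3 C=6): GC 9/17 = 52.9%, outside 44.2–52.8% ✗; longest run = 2 ✓ — fails.
P3 (19 nt, A=3 T=6 G=8 C=2): GC 10/19 = 52.6% ✓; longest run = 2 ✓ — passes.
P4 (24 nt, A=6 T=4 G=4 C=10): GC 14/24 = 58.3%, outside 44.2–52.8% ✗; longest run = 3 ✓ — fails.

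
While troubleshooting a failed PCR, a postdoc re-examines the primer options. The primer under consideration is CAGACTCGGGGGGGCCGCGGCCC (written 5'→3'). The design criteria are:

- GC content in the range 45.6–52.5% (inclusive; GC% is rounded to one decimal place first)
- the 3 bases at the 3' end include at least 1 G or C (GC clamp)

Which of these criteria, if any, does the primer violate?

Base counts: A=2, T=1, G=11, C=9 (length 23).
GC content: GC 20/23 = 87.0%, outside 45.6–52.5% ✗
GC clamp: 3' end CCC has 3 G/C ✓

Fails: GC content.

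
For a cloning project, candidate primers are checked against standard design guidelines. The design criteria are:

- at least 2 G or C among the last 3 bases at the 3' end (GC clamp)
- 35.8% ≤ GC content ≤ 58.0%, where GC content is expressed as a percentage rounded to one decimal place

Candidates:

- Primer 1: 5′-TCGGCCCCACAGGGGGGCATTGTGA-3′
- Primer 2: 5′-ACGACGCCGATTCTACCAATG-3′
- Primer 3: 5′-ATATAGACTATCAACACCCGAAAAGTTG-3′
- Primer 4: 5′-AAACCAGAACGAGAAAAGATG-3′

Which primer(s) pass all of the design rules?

None of the candidates satisfy all criteria.

Primer 1 (25 nt, A=4 T=4 G=10 C=7): 3' end TGA has 1 G/C, need ≥2 ✗; GC 17/25 = 68.0%, outside 35.8–58.0% ✗ — fails.
Primer 2 (21 nt, A=6 T=4 G=4 C=7): 3' end ATG has 1 G/C, need ≥2 ✗; GC 11/21 = 52.4% ✓ — fails.
Primer 3 (28 nt, A=12 T=6 G=4 C=6): 3' end TTG has 1 G/C, need ≥2 ✗; GC 10/28 = 35.7%, outside 35.8–58.0% ✗ — fails.
Primer 4 (21 nt, A=12 T=1 G=5 C=3): 3' end ATG has 1 G/C, need ≥2 ✗; GC 8/21 = 38.1% ✓ — fails.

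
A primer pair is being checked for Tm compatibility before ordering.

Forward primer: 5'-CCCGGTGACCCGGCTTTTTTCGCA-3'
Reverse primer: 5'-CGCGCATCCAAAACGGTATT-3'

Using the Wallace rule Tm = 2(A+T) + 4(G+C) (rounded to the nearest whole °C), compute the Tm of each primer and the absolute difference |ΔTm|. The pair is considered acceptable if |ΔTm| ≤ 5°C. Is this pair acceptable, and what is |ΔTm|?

|ΔTm| = 18°C; the pair is not acceptable.

Forward: A=2 T=7 G=6 C=9 → Tm = 2·9 + 4·15 = 78°C.
Reverse: A=6 T=4 G=4 C=6 → Tm = 2·10 + 4·10 = 60°C.
|ΔTm| = |78 − 60| = 18°C, > 5°C.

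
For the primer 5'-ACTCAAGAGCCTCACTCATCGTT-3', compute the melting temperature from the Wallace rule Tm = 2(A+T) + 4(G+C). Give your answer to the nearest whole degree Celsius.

Base counts: A=6, T=6, G=3, C=8 (length 23).
Tm = 2·(6+6) + 4·(3+8) = 2·12 + 4·11 = 24 + 44 = 68°C.

68°C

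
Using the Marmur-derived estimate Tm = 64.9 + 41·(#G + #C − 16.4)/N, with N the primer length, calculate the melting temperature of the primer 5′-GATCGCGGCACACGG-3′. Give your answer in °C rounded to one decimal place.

Base counts: A=3, T=1, G=6, C=5; G+C = 11, N = 15.
Tm = 64.9 + 41·(11 − 16.4)/15 = 64.9 + -221.40/15 = 50.1°C.

50.1°C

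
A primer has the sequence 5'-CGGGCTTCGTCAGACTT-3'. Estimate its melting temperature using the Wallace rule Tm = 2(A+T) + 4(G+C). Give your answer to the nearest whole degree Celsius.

Base counts: A=2, T=5, G=5, C=5 (length 17).
Tm = 2·(2+5) + 4·(5+5) = 2·7 + 4·10 = 14 + 40 = 54°C.

54°C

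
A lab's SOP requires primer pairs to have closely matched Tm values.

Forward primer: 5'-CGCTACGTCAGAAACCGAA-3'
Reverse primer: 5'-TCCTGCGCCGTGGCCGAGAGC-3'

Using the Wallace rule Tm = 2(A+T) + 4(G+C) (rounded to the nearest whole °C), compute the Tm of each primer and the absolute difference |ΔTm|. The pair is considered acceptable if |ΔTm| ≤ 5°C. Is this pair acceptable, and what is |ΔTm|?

Forward: A=7 T=2 G=4 C=6 → Tm = 2·9 + 4·10 = 58°C.
Reverse: A=2 T=3 G=8 C=8 → Tm = 2·5 + 4·16 = 74°C.
|ΔTm| = |58 − 74| = 16°C, > 5°C.

|ΔTm| = 16°C; the pair is not acceptable.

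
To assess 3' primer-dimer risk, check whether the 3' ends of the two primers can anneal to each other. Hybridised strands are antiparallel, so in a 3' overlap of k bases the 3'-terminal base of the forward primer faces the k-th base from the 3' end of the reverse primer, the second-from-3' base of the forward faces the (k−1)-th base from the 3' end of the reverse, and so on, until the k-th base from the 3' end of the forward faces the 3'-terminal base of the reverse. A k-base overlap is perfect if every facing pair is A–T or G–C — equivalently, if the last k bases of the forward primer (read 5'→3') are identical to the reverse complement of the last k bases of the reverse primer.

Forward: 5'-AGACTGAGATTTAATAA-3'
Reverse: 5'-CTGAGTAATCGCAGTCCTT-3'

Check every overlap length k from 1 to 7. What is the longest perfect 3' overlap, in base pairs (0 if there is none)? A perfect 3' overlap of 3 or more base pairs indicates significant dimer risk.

Longest perfect overlap: 2 complementary base pairs; below the dimer-risk threshold (threshold 3).

Last 7 bases (5'→3') — forward …TTAATAA, reverse …AGTCCTT.
Reverse complement of the reverse primer's last 7 bases: AAGGACT; its first k bases are the reverse complement of the reverse primer's last k bases, so a perfect k-base overlap needs the forward primer's last k bases to equal them.
Comparing (forward last k vs required): k=1: A vs A ✓; k=2: AA vs AA ✓; k=3: TAA vs AAG ✗; k=4: ATAA vs AAGG ✗; k=5: AATAA vs AAGGA ✗; k=6: TAATAA vs AAGGAC ✗; k=7: TTAATAA vs AAGGACT ✗.
Perfect overlaps at k = 1, 2; the largest is 2.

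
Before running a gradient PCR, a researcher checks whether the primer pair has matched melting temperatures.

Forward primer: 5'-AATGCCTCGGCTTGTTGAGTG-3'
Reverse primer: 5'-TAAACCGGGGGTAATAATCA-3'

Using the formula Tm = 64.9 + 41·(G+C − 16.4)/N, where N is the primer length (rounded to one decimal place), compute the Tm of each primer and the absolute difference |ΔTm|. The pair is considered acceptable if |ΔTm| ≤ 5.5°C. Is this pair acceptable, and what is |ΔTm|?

Forward: G+C = 11, N = 21 → Tm = 64.9 + 41·(11 − 16.4)/21 = 54.4°C.
Reverse: G+C = 8, N = 20 → Tm = 64.9 + 41·(8 − 16.4)/20 = 47.7°C.
|ΔTm| = |54.4 − 47.7| = 6.7°C, > 5.5°C.

|ΔTm| = 6.7°C; the pair is not acceptable.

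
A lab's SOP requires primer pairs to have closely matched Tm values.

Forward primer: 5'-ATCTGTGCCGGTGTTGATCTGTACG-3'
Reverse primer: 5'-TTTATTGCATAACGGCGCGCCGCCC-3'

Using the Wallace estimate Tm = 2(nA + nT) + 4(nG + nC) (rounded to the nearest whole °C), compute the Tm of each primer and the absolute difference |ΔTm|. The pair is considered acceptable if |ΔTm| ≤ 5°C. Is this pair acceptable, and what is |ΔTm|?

|ΔTm| = 4°C; the pair is acceptable.

Forward: A=3 T=9 G=8 C=5 → Tm = 2·12 + 4·13 = 76°C.
Reverse: A=4 T=6 G=6 C=9 → Tm = 2·10 + 4·15 = 80°C.
|ΔTm| = |76 − 80| = 4°C, ≤ 5°C.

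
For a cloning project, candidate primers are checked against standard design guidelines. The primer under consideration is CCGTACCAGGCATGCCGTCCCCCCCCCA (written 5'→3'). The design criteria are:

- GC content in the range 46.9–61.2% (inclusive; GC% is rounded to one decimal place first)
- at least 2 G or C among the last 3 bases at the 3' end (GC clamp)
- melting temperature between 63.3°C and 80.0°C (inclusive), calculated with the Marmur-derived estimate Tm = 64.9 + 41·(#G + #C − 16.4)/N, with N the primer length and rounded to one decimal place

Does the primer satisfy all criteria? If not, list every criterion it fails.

Base counts: A=4, T=3, G=5, C=16 (length 28).
GC content: GC 21/28 = 75.0%, outside 46.9–61.2% ✗
GC clamp: 3' end CCA has 2 G/C ✓
Tm: Tm = 64.9 + 41·(21 − 16.4)/28 = 71.6°C ✓

Fails: GC content.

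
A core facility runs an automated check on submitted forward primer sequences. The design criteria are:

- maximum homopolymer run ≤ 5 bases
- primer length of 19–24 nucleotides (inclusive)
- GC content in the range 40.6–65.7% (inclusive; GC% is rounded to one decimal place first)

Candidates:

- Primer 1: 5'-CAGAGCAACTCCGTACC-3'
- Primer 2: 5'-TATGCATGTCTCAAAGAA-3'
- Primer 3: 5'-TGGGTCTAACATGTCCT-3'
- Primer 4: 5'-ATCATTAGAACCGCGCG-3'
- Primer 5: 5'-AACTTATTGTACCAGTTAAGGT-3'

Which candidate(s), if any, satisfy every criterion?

Primer 1 (17 nt, A=5 T=2 G=3 C=7): longest run = 2 ✓; length 17, outside 19–24 ✗; GC 10/17 = 58.8% ✓ — fails.
Primer 2 (18 nt, A=7 T=5 G=3 C=3): longest run = 3 ✓; length 18, outside 19–24 ✗; GC 6/18 = 33.3%, outside 40.6–65.7% ✗ — fails.
Primer 3 (17 nt, A=3 T=6 G=4 C=4): longest run = 3 ✓; length 17, outside 19–24 ✗; GC 8/17 = 47.1% ✓ — fails.
Primer 4 (17 nt, A=5 T=3 G=4 C=5): longest run = 2 ✓; length 17, outside 19–24 ✗; GC 9/17 = 52.9% ✓ — fails.
Primer 5 (22 nt, A=7 T=8 G=4 C=3): longest run = 2 ✓; length 22 ✓; GC 7/22 = 31.8%, outside 40.6–65.7% ✗ — fails.

None of the candidates satisfy all criteria.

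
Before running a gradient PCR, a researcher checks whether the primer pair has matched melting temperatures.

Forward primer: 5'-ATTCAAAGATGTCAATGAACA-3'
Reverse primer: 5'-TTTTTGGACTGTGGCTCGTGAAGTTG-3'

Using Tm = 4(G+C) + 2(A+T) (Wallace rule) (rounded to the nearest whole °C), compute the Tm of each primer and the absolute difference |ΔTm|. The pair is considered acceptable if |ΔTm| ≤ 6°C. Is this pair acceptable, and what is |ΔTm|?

|ΔTm| = 22°C; the pair is not acceptable.

Forward: A=10 T=5 G=3 C=3 → Tm = 2·15 + 4·6 = 54°C.
Reverse: A=3 T=11 G=9 C=3 → Tm = 2·14 + 4·12 = 76°C.
|ΔTm| = |54 − 76| = 22°C, > 6°C.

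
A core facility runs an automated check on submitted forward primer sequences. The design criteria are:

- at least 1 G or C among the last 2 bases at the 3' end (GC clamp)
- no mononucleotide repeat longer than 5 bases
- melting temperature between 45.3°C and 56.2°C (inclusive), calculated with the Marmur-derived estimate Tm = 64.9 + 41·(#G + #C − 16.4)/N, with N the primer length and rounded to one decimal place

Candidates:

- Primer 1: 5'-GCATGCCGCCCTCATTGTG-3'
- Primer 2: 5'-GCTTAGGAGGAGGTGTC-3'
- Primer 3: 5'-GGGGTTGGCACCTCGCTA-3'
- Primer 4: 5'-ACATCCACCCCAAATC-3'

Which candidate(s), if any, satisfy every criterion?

Primer 1 and Primer 2.

Primer 1 (19 nt, A=2 T=5 G=5 C=7): 3' end TG has 1 G/C ✓; longest run = 3 ✓; Tm = 64.9 + 41·(12 − 16.4)/19 = 55.4°C ✓ — passes.
Primer 2 (17 nt, A=3 T=4 G=8 C=2): 3' end TC has 1 G/C ✓; longest run = 2 ✓; Tm = 64.9 + 41·(10 − 16.4)/17 = 49.5°C ✓ — passes.
Primer 3 (18 nt, A=2 T=4 G=7 C=5): 3' end TA has 0 G/C, need ≥1 ✗; longest run = 4 ✓; Tm = 64.9 + 41·(12 − 16.4)/18 = 54.9°C ✓ — fails.
Primer 4 (16 nt, A=6 T=2 G=0 C=8): 3' end TC has 1 G/C ✓; longest run = 4 ✓; Tm = 64.9 + 41·(8 − 16.4)/16 = 43.4°C, outside 45.3–56.2°C ✗ — fails.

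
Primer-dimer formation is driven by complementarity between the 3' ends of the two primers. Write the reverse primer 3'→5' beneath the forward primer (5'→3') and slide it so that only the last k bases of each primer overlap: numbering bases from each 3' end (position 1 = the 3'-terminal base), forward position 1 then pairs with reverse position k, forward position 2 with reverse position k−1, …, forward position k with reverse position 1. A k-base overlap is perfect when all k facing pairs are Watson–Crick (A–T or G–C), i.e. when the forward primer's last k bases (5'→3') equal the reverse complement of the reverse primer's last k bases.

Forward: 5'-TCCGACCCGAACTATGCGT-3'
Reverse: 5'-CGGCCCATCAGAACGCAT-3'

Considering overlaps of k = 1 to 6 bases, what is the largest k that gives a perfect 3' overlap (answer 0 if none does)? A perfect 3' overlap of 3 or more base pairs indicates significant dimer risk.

Longest perfect overlap: 6 complementary base pairs; significant dimer risk (threshold 3).

Last 6 bases (5'→3') — forward …ATGCGT, reverse …ACGCAT.
Reverse complement of the reverse primer's last 6 bases: ATGCGT; its first k bases are the reverse complement of the reverse primer's last k bases, so a perfect k-base overlap needs the forward primer's last k bases to equal them.
Comparing (forward last k vs required): k=1: T vs A ✗; k=2: GT vs AT ✗; k=3: CGT vs ATG ✗; k=4: GCGT vs ATGC ✗; k=5: TGCGT vs ATGCG ✗; k=6: ATGCGT vs ATGCGT ✓.
Only k = 6 is perfect, so the longest perfect 3' overlap is 6.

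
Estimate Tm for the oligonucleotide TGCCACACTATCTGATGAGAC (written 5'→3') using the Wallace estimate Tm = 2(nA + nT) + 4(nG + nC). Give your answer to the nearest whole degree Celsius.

Base counts: A=6, T=5, G=4, C=6 (length 21).
Tm = 2·(6+5) + 4·(4+6) = 2·11 + 4·10 = 22 + 40 = 62°C.

62°C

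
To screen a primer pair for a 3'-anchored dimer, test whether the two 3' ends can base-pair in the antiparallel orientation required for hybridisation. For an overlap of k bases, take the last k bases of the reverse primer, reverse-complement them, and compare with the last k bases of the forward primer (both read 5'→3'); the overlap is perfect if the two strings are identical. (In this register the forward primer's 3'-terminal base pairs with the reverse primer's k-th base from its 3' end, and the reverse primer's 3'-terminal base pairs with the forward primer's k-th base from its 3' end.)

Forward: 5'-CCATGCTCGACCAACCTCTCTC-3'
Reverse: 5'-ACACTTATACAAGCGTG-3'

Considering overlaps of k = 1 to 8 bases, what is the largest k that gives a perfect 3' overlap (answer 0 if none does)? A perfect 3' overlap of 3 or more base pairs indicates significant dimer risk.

Longest perfect overlap: 1 complementary base pair; below the dimer-risk threshold (threshold 3).

Last 8 bases (5'→3') — forward …CCTCTCTC, reverse …CAAGCGTG.
Reverse complement of the reverse primer's last 8 bases: CACGCTTG; its first k bases are the reverse complement of the reverse primer's last k bases, so a perfect k-base overlap needs the forward primer's last k bases to equal them.
Comparing (forward last k vs required): k=1: C vs C ✓; k=2: TC vs CA ✗; k=3: CTC vs CAC ✗; k=4: TCTC vs CACG ✗; k=5: CTCTC vs CACGC ✗; k=6: TCTCTC vs CACGCT ✗; k=7: CTCTCTC vs CACGCTT ✗; k=8: CCTCTCTC vs CACGCTTG ✗.
Only k = 1 is perfect, so the longest perfect 3' overlap is 1.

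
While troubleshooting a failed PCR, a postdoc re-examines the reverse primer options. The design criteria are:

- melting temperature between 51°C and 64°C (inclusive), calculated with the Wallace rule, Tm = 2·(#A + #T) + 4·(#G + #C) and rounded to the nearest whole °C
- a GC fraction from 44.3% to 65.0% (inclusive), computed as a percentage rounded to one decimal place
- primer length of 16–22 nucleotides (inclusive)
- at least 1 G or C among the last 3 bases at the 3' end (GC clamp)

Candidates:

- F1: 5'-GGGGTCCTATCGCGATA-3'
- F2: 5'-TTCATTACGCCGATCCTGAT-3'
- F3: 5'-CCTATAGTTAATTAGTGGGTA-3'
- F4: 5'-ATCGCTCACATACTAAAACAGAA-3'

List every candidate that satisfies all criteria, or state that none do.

F2 only.

F1 (17 nt, A=3 T=4 G=6 C=4): Tm = 2·7 + 4·10 = 54°C ✓; GC 10/17 = 58.8% ✓; length 17 ✓; 3' end ATA has 0 G/C, need ≥1 ✗ — fails.
F2 (20 nt, A=4 T=7 G=3 C=6): Tm = 2·11 + 4·9 = 58°C ✓; GC 9/20 = 45.0% ✓; length 20 ✓; 3' end GAT has 1 G/C ✓ — passes.
F3 (21 nt, A=6 T=8 G=5 C=2): Tm = 2·14 + 4·7 = 56°C ✓; GC 7/21 = 33.3%, outside 44.3–65.0% ✗; length 21 ✓; 3' end GTA has 1 G/C ✓ — fails.
F4 (23 nt, A=11 T=4 G=2 C=6): Tm = 2·15 + 4·8 = 62°C ✓; GC 8/23 = 34.8%, outside 44.3–65.0% ✗; length 23, outside 16–22 ✗; 3' end GAA has 1 G/C ✓ — fails.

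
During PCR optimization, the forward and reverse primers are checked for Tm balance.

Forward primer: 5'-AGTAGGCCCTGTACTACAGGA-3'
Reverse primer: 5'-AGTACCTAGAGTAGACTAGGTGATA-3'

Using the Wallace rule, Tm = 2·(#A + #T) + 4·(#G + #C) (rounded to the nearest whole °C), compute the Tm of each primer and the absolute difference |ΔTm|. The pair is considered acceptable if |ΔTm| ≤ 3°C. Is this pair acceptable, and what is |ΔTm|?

|ΔTm| = 6°C; the pair is not acceptable.

Forward: A=6 T=4 G=6 C=5 → Tm = 2·10 + 4·11 = 64°C.
Reverse: A=9 T=6 G=7 C=3 → Tm = 2·15 + 4·10 = 70°C.
|ΔTm| = |64 − 70| = 6°C, > 3°C.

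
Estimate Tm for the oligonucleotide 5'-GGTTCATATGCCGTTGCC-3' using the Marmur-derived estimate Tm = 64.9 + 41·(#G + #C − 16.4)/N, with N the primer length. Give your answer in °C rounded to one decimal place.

Base counts: A=2, T=6, G=5, C=5; G+C = 10, N = 18.
Tm = 64.9 + 41·(10 − 16.4)/18 = 64.9 + -262.40/18 = 50.3°C.

50.3°C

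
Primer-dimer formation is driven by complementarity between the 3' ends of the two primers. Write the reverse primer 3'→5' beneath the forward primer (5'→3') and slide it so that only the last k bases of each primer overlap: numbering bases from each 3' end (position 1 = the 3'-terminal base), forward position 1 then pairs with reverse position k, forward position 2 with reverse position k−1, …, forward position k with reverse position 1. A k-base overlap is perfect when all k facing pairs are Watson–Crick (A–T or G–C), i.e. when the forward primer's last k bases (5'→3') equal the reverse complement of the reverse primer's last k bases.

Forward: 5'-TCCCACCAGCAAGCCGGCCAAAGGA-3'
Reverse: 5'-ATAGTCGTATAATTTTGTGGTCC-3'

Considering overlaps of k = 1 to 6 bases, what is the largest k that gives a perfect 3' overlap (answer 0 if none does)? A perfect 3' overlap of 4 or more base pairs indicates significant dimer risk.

Longest perfect overlap: 3 complementary base pairs; below the dimer-risk threshold (threshold 4).

Last 6 bases (5'→3') — forward …AAAGGA, reverse …TGGTCC.
Reverse complement of the reverse primer's last 6 bases: GGACCA; its first k bases are the reverse complement of the reverse primer's last k bases, so a perfect k-base overlap needs the forward primer's last k bases to equal them.
Comparing (forward last k vs required): k=1: A vs G ✗; k=2: GA vs GG ✗; k=3: GGA vs GGA ✓; k=4: AGGA vs GGAC ✗; k=5: AAGGA vs GGACC ✗; k=6: AAAGGA vs GGACCA ✗.
Only k = 3 is perfect, so the longest perfect 3' overlap is 3.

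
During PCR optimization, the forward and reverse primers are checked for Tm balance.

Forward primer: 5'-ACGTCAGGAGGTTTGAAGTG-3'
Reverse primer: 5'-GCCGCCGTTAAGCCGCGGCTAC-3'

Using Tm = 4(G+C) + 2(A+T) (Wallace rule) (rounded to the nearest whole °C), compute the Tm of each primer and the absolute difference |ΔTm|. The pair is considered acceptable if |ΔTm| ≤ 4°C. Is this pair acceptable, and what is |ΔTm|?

|ΔTm| = 16°C; the pair is not acceptable.

Forward: A=5 T=5 G=8 C=2 → Tm = 2·10 + 4·10 = 60°C.
Reverse: A=3 T=3 G=7 C=9 → Tm = 2·6 + 4·16 = 76°C.
|ΔTm| = |60 − 76| = 16°C, > 4°C.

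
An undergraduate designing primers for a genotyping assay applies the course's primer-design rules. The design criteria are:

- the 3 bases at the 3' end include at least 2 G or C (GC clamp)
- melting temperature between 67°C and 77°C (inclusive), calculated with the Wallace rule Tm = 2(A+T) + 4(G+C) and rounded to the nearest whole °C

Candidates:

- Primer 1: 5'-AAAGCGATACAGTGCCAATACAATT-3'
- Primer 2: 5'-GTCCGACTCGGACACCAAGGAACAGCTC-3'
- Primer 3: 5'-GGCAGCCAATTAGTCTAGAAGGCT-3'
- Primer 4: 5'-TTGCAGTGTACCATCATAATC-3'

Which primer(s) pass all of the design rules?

Primer 3 only.

Primer 1 (25 nt, A=11 T=5 G=4 C=5): 3' end ATT has 0 G/C, need ≥2 ✗; Tm = 2·16 + 4·9 = 68°C ✓ — fails.
Primer 2 (28 nt, A=8 T=3 G=7 C=10): 3' end CTC has 2 G/C ✓; Tm = 2·11 + 4·17 = 90°C, outside 67–77°C ✗ — fails.
Primer 3 (24 nt, A=7 T=5 G=7 C=5): 3' end GCT has 2 G/C ✓; Tm = 2·12 + 4·12 = 72°C ✓ — passes.
Primer 4 (21 nt, A=6 T=7 G=3 C=5): 3' end ATC has 1 G/C, need ≥2 ✗; Tm = 2·13 + 4·8 = 58°C, outside 67–77°C ✗ — fails.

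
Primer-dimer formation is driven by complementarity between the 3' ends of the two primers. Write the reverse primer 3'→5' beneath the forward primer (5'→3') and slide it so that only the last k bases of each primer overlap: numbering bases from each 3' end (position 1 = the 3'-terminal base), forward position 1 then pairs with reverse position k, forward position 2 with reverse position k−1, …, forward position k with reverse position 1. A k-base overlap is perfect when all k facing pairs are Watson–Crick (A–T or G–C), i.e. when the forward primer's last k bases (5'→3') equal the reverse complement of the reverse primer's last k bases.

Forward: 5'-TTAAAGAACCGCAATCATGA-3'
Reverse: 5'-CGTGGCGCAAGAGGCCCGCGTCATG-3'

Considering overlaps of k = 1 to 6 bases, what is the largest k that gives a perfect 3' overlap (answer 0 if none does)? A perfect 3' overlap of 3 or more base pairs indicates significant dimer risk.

Last 6 bases (5'→3') — forward …TCATGA, reverse …GTCATG.
Reverse complement of the reverse primer's last 6 bases: CATGAC; its first k bases are the reverse complement of the reverse primer's last k bases, so a perfect k-base overlap needs the forward primer's last k bases to equal them.
Comparing (forward last k vs required): k=1: A vs C ✗; k=2: GA vs CA ✗; k=3: TGA vs CAT ✗; k=4: ATGA vs CATG ✗; k=5: CATGA vs CATGA ✓; k=6: TCATGA vs CATGAC ✗.
Only k = 5 is perfect, so the longest perfect 3' overlap is 5.

Longest perfect overlap: 5 complementary base pairs; significant dimer risk (threshold 3).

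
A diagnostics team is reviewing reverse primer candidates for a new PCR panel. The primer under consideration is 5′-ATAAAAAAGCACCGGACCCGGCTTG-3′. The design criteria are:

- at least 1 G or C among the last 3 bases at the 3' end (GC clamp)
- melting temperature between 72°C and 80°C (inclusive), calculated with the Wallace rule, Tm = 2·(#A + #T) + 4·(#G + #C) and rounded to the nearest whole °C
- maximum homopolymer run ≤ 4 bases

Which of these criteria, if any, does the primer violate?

Base counts: A=9, T=3, G=6, C=7 (length 25).
GC clamp: 3' end TTG has 1 G/C ✓
Tm: Tm = 2·12 + 4·13 = 76°C ✓
homopolymer run: longest run = 6, exceeds 4 ✗

Fails: homopolymer run.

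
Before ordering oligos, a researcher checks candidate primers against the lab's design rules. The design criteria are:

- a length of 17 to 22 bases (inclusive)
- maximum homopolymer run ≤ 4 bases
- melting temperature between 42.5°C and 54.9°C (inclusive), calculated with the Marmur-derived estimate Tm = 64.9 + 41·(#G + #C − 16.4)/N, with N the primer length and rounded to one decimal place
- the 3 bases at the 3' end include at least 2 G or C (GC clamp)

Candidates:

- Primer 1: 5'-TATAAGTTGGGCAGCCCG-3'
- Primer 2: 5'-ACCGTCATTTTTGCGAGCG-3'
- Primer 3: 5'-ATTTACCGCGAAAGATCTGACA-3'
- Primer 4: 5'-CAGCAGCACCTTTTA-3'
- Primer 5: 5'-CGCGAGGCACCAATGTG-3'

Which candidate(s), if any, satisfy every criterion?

Primer 1 and Primer 5.

Primer 1 (18 nt, A=4 T=4 G=6 C=4): length 18 ✓; longest run = 3 ✓; Tm = 64.9 + 41·(10 − 16.4)/18 = 50.3°C ✓; 3' end CCG has 3 G/C ✓ — passes.
Primer 2 (19 nt, A=3 T=6 G=5 C=5): length 19 ✓; longest run = 5, exceeds 4 ✗; Tm = 64.9 + 41·(10 − 16.4)/19 = 51.1°C ✓; 3' end GCG has 3 G/C ✓ — fails.
Primer 3 (22 nt, A=8 T=5 G=4 C=5): length 22 ✓; longest run = 3 ✓; Tm = 64.9 + 41·(9 − 16.4)/22 = 51.1°C ✓; 3' end ACA has 1 G/C, need ≥2 ✗ — fails.
Primer 4 (15 nt, A=4 T=4 G=2 C=5): length 15, outside 17–22 ✗; longest run = 4 ✓; Tm = 64.9 + 41·(7 − 16.4)/15 = 39.2°C, outside 42.5–54.9°C ✗; 3' end TTA has 0 G/C, need ≥2 ✗ — fails.
Primer 5 (17 nt, A=4 T=2 G=6 C=5): length 17 ✓; longest run = 2 ✓; Tm = 64.9 + 41·(11 − 16.4)/17 = 51.9°C ✓; 3' end GTG has 2 G/C ✓ — passes.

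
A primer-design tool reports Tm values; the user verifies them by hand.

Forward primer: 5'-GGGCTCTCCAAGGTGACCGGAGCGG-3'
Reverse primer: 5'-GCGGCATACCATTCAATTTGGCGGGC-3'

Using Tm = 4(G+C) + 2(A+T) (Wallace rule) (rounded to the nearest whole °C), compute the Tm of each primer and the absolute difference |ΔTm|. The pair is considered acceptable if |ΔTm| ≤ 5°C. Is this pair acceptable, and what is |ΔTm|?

|ΔTm| = 4°C; the pair is acceptable.

Forward: A=4 T=3 G=11 C=7 → Tm = 2·7 + 4·18 = 86°C.
Reverse: A=5 T=6 G=8 C=7 → Tm = 2·11 + 4·15 = 82°C.
|ΔTm| = |86 − 82| = 4°C, ≤ 5°C.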